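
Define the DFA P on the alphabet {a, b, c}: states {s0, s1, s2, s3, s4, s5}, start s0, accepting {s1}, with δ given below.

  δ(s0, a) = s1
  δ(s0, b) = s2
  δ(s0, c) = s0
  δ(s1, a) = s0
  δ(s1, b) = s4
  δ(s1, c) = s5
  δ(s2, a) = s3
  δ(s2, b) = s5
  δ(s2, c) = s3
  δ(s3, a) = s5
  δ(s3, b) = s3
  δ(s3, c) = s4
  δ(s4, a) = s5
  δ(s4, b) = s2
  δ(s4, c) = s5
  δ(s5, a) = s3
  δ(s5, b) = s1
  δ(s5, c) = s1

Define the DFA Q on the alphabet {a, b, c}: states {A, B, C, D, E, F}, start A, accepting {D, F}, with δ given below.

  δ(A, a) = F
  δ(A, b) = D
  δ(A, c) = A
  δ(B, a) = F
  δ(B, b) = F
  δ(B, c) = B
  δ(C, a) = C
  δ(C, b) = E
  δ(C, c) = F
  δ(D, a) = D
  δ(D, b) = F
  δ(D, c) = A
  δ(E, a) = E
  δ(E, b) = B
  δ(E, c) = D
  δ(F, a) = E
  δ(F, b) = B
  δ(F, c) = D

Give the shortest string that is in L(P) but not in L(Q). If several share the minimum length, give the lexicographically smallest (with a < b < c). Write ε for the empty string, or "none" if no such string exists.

aaa

The string aaa is accepted by P but not by Q.
No shorter string lies in the difference, and aaa is the lexicographically first length-3 string in L(P) \ L(Q).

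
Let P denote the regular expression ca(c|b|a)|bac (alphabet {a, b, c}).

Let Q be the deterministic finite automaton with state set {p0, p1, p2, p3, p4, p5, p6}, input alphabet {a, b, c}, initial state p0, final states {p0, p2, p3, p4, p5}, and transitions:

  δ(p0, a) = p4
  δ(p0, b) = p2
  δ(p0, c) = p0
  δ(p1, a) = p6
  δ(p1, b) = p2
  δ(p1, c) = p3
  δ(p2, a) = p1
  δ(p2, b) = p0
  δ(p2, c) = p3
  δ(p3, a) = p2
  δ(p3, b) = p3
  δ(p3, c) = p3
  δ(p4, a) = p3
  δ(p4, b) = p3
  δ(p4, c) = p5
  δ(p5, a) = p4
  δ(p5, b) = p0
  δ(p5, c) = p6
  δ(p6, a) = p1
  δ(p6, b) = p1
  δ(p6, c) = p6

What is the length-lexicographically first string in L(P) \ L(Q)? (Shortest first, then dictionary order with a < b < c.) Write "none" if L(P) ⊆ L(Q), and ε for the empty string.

Converting the expression P to a DFA (subset construction, then merging equivalent states) gives the minimal DFA with states {r0, r1, r2, r3, r4, r5, r6}, start state r0, accepting states {r6} and transitions r0: a→r1, b→r2, c→r3; r1: a→r1, b→r1, c→r1; r2: a→r4, b→r1, c→r1; r3: a→r5, b→r1, c→r1; r4: a→r1, b→r1, c→r6; r5: a→r6, b→r6, c→r6; r6: a→r1, b→r1, c→r1.
Exploring the product automaton P × Q from the start pair (r0, p0), following both machines on each input symbol, reaches 14 state pairs: (r0, p0), (r1, p4), (r2, p2), (r3, p0), (r1, p3), (r1, p5), (r4, p1), (r1, p0), (r5, p4), (r1, p2), (r1, p6), (r6, p3), (r6, p5), (r1, p1).
P accepts in {r6} and Q accepts in {p0, p2, p3, p4, p5}. The reachable pairs whose P-component is accepting are (r6, p3), (r6, p5); in each of them the Q-component is accepting too, so the product for L(P) \ L(Q) (P-component accepting, Q-component rejecting) has no reachable accepting pair and the difference is empty.
So every string accepted by P is also accepted by Q: L(P) \ L(Q) = ∅ and there is no such string.

none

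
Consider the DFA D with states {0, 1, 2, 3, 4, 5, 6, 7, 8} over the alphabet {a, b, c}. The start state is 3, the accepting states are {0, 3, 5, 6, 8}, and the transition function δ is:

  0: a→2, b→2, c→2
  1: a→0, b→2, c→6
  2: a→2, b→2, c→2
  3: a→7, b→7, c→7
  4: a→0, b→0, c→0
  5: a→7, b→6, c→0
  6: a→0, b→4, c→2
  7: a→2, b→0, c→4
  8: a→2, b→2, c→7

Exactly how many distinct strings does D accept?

13

The useful subgraph on states {0, 3, 4, 7} is acyclic, so L(D) is finite; the longest accepting path visits 4 useful states, giving maximum string length 3.
Counting accepting paths from 3 by length: 1 of length 0, 3 of length 2, 9 of length 3. Total 13.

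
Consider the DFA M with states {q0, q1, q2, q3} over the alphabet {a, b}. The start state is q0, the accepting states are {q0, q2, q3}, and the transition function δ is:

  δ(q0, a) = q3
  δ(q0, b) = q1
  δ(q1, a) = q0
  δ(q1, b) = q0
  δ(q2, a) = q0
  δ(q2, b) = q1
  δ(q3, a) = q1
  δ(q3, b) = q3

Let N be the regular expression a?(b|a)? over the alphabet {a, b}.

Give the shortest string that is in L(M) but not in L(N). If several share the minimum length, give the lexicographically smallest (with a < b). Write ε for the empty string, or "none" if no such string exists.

ba

The string ba is accepted by M but not by N.
No shorter string lies in the difference, and ba is the lexicographically first length-2 string in L(M) \ L(N).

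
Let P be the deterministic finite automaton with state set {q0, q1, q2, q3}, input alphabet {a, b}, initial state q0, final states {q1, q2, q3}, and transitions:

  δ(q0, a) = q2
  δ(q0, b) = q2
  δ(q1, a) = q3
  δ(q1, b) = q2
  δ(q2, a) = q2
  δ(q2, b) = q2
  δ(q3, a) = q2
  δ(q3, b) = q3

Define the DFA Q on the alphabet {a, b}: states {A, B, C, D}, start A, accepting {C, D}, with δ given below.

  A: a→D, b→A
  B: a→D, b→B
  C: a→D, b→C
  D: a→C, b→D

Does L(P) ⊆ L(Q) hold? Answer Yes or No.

No

The string b is in L(P) but not in L(Q).
So L(P) ⊄ L(Q).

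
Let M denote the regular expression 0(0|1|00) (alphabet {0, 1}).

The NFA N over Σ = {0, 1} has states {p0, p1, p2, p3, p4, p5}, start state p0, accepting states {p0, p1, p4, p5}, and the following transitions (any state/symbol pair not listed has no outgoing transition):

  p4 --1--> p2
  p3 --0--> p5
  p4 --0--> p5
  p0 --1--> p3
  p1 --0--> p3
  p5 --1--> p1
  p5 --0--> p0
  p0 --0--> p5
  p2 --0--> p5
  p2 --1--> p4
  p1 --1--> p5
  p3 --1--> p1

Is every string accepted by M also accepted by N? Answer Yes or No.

Yes

Converting the expression M to a DFA (subset construction, then merging equivalent states) gives the minimal DFA with states {m0, m1, m2, m3, m4}, start state m0, accepting states {m3, m4} and transitions m0: 0→m1, 1→m2; m1: 0→m3, 1→m4; m2: 0→m2, 1→m2; m3: 0→m4, 1→m2; m4: 0→m2, 1→m2.
Exploring the product automaton M × N from the start pair (m0, p0), following both machines on each input symbol, reaches 9 state pairs: (m0, p0), (m1, p5), (m2, p3), (m3, p0), (m4, p1), (m2, p5), (m2, p1), (m4, p5), (m2, p0).
M accepts in {m3, m4} and N accepts in {p0, p1, p4, p5}. The reachable pairs whose M-component is accepting are (m3, p0), (m4, p1), (m4, p5); in each of them the N-component is accepting too, so the product for L(M) \ L(N) (M-component accepting, N-component rejecting) has no reachable accepting pair and the difference is empty.
Hence every string in L(M) is also in L(N).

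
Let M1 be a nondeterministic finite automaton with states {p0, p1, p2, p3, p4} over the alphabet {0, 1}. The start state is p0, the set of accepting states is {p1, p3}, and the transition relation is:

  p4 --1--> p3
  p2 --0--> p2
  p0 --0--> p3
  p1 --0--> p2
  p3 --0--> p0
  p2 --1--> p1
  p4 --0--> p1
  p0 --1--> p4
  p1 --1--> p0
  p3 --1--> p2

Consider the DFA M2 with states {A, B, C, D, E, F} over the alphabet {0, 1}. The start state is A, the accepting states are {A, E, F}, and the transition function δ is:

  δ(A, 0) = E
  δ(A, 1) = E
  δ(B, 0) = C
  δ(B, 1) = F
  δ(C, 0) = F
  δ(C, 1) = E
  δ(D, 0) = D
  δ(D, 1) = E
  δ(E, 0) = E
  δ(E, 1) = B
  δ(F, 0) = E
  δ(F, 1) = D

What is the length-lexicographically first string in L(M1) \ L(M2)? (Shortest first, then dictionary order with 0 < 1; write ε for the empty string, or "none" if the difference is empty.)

11

The string 11 is accepted by M1 but not by M2.
No shorter string lies in the difference, and 11 is the lexicographically first length-2 string in L(M1) \ L(M2).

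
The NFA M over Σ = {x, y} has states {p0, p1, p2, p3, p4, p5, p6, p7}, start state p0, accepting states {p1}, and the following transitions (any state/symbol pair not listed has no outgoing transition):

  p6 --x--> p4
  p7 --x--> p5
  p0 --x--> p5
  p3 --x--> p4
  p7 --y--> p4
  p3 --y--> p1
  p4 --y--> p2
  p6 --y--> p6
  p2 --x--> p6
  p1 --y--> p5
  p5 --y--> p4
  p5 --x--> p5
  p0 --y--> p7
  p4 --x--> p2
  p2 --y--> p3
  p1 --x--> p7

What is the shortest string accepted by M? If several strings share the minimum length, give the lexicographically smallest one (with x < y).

xyxyy

A breadth-first search from p0 reaches an accepting state first via the path p0 → p5 → p4 → p2 → p3 → p1 on input xyxyy.
No string of length < 5 is accepted (BFS exhausts all shorter strings without reaching an accepting state), and xyxyy is the lexicographically least accepting string of length 5.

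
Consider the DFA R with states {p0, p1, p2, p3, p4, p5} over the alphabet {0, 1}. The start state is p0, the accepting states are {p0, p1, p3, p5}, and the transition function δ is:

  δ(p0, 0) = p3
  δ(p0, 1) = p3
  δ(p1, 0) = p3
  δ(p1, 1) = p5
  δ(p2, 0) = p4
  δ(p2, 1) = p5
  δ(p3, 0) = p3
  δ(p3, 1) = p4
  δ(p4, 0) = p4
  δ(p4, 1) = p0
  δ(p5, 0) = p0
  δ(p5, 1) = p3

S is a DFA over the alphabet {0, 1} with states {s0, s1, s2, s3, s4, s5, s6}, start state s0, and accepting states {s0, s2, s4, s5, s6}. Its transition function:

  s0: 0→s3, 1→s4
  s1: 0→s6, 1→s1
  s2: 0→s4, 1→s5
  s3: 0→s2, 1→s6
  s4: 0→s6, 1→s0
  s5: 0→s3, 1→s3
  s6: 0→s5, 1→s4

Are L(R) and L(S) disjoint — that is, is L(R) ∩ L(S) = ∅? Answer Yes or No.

No

The empty string ε is accepted by both R and S.
Hence L(R) ∩ L(S) ≠ ∅.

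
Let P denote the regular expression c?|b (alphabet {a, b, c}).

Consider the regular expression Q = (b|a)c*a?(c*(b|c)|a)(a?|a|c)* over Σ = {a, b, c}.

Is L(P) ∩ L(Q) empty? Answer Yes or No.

Converting the expression P to a DFA (subset construction, then merging equivalent states) gives the minimal DFA with states {p0, p1, p2}, start state p0, accepting states {p0, p2} and transitions p0: a→p1, b→p2, c→p2; p1: a→p1, b→p1, c→p1; p2: a→p1, b→p1, c→p1.
Converting the expression Q to a DFA (subset construction, then merging equivalent states) gives the minimal DFA with states {q0, q1, q2, q3, q4, q5}, start state q0, accepting states {q3, q4, q5} and transitions q0: a→q1, b→q1, c→q2; q1: a→q3, b→q4, c→q5; q2: a→q2, b→q2, c→q2; q3: a→q4, b→q4, c→q3; q4: a→q4, b→q2, c→q4; q5: a→q3, b→q4, c→q5.
Exploring the product automaton P × Q from the start pair (p0, q0), following both machines on each input symbol, reaches 8 state pairs: (p0, q0), (p1, q1), (p2, q1), (p2, q2), (p1, q3), (p1, q4), (p1, q5), (p1, q2).
P accepts in {p0, p2} and Q accepts in {q3, q4, q5}; no reachable pair has both components accepting, so no string drives both machines to acceptance simultaneously and L(P) ∩ L(Q) = ∅.
So no string is accepted by both, and the intersection is empty.

Yes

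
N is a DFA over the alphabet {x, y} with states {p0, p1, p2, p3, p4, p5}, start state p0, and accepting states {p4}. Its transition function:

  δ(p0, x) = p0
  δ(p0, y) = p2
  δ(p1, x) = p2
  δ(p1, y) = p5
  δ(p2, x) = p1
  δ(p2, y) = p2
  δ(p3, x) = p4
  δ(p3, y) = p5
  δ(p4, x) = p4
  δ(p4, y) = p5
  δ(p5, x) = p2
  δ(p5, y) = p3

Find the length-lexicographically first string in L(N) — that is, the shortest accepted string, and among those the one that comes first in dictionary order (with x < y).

yxyyx

A breadth-first search from p0 reaches an accepting state first via the path p0 → p2 → p1 → p5 → p3 → p4 on input yxyyx.
No string of length < 5 is accepted (BFS exhausts all shorter strings without reaching an accepting state), and yxyyx is the lexicographically least accepting string of length 5.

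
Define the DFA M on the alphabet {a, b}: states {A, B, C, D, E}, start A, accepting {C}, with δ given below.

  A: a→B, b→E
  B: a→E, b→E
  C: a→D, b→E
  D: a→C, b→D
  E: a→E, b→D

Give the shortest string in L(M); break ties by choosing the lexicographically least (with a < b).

bba

A breadth-first search from A reaches an accepting state first via the path A → E → D → C on input bba.
No string of length < 3 is accepted (BFS exhausts all shorter strings without reaching an accepting state), and bba is the lexicographically least accepting string of length 3.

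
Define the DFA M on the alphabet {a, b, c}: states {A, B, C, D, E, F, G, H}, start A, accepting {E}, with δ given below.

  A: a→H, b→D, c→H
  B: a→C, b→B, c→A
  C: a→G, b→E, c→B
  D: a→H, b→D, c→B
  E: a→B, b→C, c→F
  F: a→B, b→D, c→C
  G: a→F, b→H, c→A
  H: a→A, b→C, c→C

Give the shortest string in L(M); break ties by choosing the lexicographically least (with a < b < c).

abb

A breadth-first search from A reaches an accepting state first via the path A → H → C → E on input abb.
No string of length < 3 is accepted (BFS exhausts all shorter strings without reaching an accepting state), and abb is the lexicographically least accepting string of length 3.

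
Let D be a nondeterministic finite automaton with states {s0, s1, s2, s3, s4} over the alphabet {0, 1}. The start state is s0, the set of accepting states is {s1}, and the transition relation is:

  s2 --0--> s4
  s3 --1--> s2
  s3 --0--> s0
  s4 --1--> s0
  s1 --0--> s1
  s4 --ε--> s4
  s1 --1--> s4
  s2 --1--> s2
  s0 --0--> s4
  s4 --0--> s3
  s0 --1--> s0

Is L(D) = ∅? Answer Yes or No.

The states reachable from the start state are {s0, s2, s3, s4}.
None of the accepting states {s1} is reachable, so no string is accepted and L(D) = ∅.

Yes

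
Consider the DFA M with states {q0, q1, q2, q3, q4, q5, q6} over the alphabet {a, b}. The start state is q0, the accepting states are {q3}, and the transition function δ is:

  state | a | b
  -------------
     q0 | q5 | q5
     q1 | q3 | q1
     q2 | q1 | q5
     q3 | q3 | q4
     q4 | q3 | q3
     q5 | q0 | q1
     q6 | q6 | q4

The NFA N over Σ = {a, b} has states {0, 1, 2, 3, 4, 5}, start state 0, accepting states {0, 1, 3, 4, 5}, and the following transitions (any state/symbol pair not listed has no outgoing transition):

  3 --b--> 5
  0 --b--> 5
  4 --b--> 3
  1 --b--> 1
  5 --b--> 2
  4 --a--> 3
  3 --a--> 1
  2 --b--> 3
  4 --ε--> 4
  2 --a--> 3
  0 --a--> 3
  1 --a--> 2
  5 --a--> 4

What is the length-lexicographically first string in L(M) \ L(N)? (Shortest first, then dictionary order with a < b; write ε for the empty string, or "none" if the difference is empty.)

aabba

The string aabba is accepted by M but not by N.
No shorter string lies in the difference, and aabba is the lexicographically first length-5 string in L(M) \ L(N).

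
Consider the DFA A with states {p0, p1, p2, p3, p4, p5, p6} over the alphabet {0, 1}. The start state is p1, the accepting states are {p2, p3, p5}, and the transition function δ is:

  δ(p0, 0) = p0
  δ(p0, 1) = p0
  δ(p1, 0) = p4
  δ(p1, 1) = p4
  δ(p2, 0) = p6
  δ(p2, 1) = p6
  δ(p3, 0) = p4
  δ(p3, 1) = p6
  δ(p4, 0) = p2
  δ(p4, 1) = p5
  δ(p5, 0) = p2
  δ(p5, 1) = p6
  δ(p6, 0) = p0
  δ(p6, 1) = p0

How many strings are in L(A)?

The useful subgraph on states {p1, p2, p4, p5} is acyclic, so L(A) is finite; the longest accepting path visits 4 useful states, giving maximum string length 3.
Counting accepting paths from p1 by length: 4 of length 2, 2 of length 3. Total 6.

6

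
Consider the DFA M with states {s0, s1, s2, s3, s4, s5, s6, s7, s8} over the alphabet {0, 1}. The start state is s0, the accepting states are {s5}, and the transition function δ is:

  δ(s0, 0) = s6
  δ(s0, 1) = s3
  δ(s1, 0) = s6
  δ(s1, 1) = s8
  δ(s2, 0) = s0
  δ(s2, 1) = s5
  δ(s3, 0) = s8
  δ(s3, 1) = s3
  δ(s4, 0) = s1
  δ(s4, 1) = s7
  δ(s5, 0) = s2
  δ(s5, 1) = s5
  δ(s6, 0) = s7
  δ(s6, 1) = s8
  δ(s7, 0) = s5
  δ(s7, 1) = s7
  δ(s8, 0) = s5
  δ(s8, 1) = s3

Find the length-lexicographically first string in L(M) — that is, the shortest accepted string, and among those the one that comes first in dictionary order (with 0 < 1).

A breadth-first search from s0 reaches an accepting state first via the path s0 → s6 → s7 → s5 on input 000.
No string of length < 3 is accepted (BFS exhausts all shorter strings without reaching an accepting state), and 000 is the lexicographically least accepting string of length 3.

000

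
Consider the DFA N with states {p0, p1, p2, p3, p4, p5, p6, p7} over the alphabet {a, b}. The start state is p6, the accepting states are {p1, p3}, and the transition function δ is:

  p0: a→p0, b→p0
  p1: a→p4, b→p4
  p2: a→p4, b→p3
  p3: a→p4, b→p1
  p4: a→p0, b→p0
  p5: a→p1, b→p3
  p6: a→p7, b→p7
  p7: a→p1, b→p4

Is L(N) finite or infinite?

finite

The useful states (reachable from p6 and able to reach an accepting state) are {p1, p6, p7}.
Restricted to these states the transition graph has no cycle, so every accepting path has bounded length and L is finite.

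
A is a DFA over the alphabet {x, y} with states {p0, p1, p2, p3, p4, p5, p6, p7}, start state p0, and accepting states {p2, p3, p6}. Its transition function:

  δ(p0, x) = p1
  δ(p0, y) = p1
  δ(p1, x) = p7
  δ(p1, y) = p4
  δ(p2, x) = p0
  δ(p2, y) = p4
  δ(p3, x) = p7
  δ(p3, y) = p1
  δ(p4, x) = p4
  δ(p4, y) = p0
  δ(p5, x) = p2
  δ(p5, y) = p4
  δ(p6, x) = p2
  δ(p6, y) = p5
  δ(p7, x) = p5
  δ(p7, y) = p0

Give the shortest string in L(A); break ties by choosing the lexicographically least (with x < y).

xxxx

A breadth-first search from p0 reaches an accepting state first via the path p0 → p1 → p7 → p5 → p2 on input xxxx.
No string of length < 4 is accepted (BFS exhausts all shorter strings without reaching an accepting state), and xxxx is the lexicographically least accepting string of length 4.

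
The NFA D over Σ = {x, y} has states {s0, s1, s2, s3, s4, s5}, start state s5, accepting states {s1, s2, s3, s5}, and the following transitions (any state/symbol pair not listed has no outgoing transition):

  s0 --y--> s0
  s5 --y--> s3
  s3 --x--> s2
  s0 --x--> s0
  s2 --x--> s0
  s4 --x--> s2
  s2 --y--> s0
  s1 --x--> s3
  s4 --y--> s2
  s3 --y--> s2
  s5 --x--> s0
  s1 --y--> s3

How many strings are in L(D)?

The useful subgraph on states {s2, s3, s5} is acyclic, so L(D) is finite; the longest accepting path visits 3 useful states, giving maximum string length 2.
Counting accepting paths from s5 by length: 1 of length 0, 1 of length 1, 2 of length 2. Total 4.

4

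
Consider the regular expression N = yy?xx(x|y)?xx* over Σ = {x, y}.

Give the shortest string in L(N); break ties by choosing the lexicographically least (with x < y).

yxxx

By inspection of the expression, no string of length less than 4 matches, and yxxx is the lexicographically first match of length 4.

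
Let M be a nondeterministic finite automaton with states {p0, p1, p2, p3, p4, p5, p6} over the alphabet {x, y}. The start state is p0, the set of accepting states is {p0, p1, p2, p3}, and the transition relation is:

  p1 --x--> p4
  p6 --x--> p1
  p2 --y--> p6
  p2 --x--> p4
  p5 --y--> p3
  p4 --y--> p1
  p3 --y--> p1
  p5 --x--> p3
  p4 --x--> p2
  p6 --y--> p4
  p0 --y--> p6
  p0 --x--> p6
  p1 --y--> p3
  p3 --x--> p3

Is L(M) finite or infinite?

infinite

State p1 is reachable from the start and can reach an accepting state, and it lies on the cycle p1 → p3 → p1.
Traversing that cycle any number of times yields accepted strings of unbounded length, so the language is infinite.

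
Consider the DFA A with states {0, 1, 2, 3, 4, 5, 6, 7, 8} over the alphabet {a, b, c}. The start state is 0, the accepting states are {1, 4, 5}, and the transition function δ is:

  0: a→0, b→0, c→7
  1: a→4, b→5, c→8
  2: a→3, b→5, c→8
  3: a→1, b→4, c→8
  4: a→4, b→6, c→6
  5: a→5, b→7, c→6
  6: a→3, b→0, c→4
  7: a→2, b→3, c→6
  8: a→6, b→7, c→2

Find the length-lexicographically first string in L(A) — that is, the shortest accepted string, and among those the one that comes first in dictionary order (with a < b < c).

cab

A breadth-first search from 0 reaches an accepting state first via the path 0 → 7 → 2 → 5 on input cab.
No string of length < 3 is accepted (BFS exhausts all shorter strings without reaching an accepting state), and cab is the lexicographically least accepting string of length 3.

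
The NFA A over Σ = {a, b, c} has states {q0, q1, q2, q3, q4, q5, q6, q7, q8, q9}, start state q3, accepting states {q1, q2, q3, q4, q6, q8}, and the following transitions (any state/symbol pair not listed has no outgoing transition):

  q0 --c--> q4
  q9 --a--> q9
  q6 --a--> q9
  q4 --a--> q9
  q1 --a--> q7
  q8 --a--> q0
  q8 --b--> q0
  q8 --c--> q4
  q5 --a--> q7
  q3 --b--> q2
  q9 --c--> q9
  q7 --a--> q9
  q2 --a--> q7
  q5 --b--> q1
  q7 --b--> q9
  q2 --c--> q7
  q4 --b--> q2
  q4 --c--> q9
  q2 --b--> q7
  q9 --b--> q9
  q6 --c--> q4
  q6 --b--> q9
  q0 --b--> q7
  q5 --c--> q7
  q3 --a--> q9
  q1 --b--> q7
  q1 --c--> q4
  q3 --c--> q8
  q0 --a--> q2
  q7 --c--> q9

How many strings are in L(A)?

The useful subgraph on states {q0, q2, q3, q4, q8} is acyclic, so L(A) is finite; the longest accepting path visits 5 useful states, giving maximum string length 4.
Counting accepting paths from q3 by length: 1 of length 0, 2 of length 1, 1 of length 2, 5 of length 3, 2 of length 4. Total 11.

11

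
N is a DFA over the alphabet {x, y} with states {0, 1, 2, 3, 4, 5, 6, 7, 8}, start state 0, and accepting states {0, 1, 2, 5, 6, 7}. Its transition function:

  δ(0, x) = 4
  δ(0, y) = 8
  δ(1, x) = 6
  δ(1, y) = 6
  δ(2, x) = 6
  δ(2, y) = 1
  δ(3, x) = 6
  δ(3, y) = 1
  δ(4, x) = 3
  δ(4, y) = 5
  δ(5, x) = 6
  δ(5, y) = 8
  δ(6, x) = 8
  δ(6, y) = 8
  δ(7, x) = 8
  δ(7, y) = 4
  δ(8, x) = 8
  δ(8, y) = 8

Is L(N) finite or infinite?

The useful states (reachable from 0 and able to reach an accepting state) are {0, 1, 3, 4, 5, 6}.
Restricted to these states the transition graph has no cycle, so every accepting path has bounded length and L is finite.

finite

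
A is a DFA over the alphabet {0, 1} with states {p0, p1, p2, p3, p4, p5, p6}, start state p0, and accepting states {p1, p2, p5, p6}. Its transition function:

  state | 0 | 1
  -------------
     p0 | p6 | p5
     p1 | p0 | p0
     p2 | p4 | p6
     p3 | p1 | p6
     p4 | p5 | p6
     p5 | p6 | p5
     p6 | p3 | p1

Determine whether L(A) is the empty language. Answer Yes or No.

No

The string 0 is accepted: the run p0 → p6 ends in the accepting state p6.
Since at least one string is accepted, L(A) is not empty.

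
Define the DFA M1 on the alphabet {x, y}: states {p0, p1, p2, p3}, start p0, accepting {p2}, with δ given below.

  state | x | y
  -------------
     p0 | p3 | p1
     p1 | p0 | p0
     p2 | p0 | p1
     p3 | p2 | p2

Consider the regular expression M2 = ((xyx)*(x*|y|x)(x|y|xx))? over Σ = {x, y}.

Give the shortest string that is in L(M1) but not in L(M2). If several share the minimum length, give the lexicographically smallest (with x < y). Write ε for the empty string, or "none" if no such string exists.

The string yxxx is accepted by M1 but not by M2.
No shorter string lies in the difference, and yxxx is the lexicographically first length-4 string in L(M1) \ L(M2).

yxxx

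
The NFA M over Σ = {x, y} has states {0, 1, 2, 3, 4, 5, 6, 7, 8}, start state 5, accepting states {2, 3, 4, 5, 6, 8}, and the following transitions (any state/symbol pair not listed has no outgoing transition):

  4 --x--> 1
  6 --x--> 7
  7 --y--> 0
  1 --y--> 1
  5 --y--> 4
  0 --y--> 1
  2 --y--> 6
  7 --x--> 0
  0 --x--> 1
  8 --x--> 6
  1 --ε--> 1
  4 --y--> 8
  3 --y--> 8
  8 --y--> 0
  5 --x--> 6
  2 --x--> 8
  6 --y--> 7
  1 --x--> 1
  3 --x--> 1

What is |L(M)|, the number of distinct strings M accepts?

5

The useful subgraph on states {4, 5, 6, 8} is acyclic, so L(M) is finite; the longest accepting path visits 4 useful states, giving maximum string length 3.
Counting accepting paths from 5 by length: 1 of length 0, 2 of length 1, 1 of length 2, 1 of length 3. Total 5.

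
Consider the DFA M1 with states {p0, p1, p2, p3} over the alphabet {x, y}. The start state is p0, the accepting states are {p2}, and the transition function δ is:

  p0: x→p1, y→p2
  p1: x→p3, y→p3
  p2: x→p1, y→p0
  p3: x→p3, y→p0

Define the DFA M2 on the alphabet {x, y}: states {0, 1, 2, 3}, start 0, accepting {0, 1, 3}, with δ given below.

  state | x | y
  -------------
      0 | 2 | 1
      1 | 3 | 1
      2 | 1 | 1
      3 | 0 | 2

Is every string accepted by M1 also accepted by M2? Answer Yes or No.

Exploring the product automaton M1 × M2 from the start pair (p0, 0), following both machines on each input symbol, reaches 11 state pairs: (p0, 0), (p1, 2), (p2, 1), (p3, 1), (p1, 3), (p0, 1), (p3, 3), (p3, 0), (p3, 2), (p0, 2), (p1, 1).
M1 accepts in {p2} and M2 accepts in {0, 1, 3}. The reachable pairs whose M1-component is accepting are (p2, 1); in each of them the M2-component is accepting too, so the product for L(M1) \ L(M2) (M1-component accepting, M2-component rejecting) has no reachable accepting pair and the difference is empty.
Hence every string in L(M1) is also in L(M2).

Yes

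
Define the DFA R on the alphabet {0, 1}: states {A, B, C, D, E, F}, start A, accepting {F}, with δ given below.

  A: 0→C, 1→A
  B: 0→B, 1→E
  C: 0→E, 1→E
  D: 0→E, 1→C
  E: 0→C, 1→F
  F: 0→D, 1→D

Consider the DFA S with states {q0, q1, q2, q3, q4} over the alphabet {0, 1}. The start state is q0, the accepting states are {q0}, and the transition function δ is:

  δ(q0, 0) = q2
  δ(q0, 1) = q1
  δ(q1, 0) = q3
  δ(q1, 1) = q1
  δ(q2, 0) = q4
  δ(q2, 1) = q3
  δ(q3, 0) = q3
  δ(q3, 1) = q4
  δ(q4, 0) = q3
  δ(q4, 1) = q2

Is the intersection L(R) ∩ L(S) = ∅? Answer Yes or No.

Exploring the product automaton R × S from the start pair (A, q0), following both machines on each input symbol, reaches 14 state pairs: (A, q0), (C, q2), (A, q1), (E, q4), (E, q3), (C, q3), (F, q2), (F, q4), (D, q4), (D, q3), (D, q2), (C, q4), (E, q2), (F, q3).
R accepts in {F} and S accepts in {q0}; no reachable pair has both components accepting, so no string drives both machines to acceptance simultaneously and L(R) ∩ L(S) = ∅.
So no string is accepted by both, and the intersection is empty.

Yes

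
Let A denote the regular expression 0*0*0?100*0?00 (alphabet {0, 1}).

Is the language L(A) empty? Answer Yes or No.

The string 1000 matches the expression, so it belongs to L(A).
Since L(A) contains at least one string, it is not empty.

No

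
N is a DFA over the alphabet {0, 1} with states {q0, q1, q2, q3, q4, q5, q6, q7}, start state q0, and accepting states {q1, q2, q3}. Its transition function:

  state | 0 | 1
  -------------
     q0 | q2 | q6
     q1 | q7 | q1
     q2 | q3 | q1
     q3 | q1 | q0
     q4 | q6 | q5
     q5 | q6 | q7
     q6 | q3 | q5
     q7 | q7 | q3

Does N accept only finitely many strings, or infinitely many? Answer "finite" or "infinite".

infinite

State q1 is reachable from the start and can reach an accepting state, and it lies on the cycle q1 → q1.
Traversing that cycle any number of times yields accepted strings of unbounded length, so the language is infinite.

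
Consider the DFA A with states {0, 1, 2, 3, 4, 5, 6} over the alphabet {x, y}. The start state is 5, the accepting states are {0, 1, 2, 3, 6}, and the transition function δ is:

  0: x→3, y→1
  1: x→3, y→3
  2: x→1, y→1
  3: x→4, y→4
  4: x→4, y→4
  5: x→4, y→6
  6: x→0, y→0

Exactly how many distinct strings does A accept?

11

The useful subgraph on states {0, 1, 3, 5, 6} is acyclic, so L(A) is finite; the longest accepting path visits 5 useful states, giving maximum string length 4.
Counting accepting paths from 5 by length: 1 of length 1, 2 of length 2, 4 of length 3, 4 of length 4. Total 11.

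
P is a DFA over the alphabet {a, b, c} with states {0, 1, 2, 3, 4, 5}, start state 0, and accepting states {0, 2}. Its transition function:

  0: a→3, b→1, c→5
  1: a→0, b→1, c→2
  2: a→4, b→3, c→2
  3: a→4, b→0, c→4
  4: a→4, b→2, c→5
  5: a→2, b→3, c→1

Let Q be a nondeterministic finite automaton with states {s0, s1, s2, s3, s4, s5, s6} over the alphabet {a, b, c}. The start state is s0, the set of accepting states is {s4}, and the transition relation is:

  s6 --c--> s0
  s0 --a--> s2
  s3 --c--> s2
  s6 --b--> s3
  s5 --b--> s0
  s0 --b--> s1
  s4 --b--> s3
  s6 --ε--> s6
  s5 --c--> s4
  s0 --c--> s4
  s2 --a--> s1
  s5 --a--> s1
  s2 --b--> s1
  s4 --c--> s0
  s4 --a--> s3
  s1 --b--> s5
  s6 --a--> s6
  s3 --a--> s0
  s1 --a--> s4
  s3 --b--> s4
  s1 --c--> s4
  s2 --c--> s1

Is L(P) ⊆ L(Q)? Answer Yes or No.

The empty string ε is in L(P) but not in L(Q).
So L(P) ⊄ L(Q).

No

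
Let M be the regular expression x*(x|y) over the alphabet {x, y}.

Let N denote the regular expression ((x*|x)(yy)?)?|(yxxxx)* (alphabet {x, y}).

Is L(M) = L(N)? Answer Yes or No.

The string y is accepted by M but rejected by N.
So L(M) ≠ L(N).

No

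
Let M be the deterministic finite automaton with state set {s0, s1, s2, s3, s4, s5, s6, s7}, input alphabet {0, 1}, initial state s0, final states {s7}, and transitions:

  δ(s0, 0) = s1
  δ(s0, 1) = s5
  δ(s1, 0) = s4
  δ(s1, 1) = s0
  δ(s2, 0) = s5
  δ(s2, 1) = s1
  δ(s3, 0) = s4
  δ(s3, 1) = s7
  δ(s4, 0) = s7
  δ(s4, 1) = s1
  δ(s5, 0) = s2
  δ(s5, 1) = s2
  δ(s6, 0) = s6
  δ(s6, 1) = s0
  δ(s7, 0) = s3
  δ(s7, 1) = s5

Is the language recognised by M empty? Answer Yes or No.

The string 000 is accepted: the run s0 → s1 → s4 → s7 ends in the accepting state s7.
Since at least one string is accepted, L(M) is not empty.

No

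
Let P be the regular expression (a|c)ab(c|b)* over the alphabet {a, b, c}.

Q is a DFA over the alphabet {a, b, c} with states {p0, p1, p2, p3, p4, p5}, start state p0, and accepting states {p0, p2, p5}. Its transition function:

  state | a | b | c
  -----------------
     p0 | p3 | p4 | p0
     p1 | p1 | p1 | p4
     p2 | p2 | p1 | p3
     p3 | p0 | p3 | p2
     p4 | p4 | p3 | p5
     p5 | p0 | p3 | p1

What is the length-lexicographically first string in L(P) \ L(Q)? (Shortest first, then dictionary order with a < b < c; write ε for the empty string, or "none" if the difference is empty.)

aab

The string aab is accepted by P but not by Q.
No shorter string lies in the difference, and aab is the lexicographically first length-3 string in L(P) \ L(Q).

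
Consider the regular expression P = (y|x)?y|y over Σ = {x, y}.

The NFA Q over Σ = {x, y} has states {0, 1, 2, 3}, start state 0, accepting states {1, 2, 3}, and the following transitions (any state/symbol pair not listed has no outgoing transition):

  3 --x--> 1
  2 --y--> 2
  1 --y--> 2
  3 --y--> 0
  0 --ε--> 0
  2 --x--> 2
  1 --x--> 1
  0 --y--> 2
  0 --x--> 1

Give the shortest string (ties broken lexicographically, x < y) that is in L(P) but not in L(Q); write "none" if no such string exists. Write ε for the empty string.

none

Converting the expression P to a DFA (subset construction, then merging equivalent states) gives the minimal DFA with states {p0, p1, p2, p3, p4}, start state p0, accepting states {p2, p4} and transitions p0: x→p1, y→p2; p1: x→p3, y→p4; p2: x→p3, y→p4; p3: x→p3, y→p3; p4: x→p3, y→p3.
Exploring the product automaton P × Q from the start pair (p0, 0), following both machines on each input symbol, reaches 6 state pairs: (p0, 0), (p1, 1), (p2, 2), (p3, 1), (p4, 2), (p3, 2).
P accepts in {p2, p4} and Q accepts in {1, 2, 3}. The reachable pairs whose P-component is accepting are (p2, 2), (p4, 2); in each of them the Q-component is accepting too, so the product for L(P) \ L(Q) (P-component accepting, Q-component rejecting) has no reachable accepting pair and the difference is empty.
So every string accepted by P is also accepted by Q: L(P) \ L(Q) = ∅ and there is no such string.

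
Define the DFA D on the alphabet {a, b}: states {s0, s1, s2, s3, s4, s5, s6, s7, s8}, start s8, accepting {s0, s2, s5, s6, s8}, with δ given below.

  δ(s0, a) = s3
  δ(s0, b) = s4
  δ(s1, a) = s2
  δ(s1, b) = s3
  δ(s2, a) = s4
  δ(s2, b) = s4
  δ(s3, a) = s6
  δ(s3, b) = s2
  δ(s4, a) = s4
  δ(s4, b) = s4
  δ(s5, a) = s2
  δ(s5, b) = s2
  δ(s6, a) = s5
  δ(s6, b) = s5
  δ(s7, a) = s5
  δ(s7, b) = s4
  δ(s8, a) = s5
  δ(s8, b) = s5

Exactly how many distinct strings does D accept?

7

The useful subgraph on states {s2, s5, s8} is acyclic, so L(D) is finite; the longest accepting path visits 3 useful states, giving maximum string length 2.
Counting accepting paths from s8 by length: 1 of length 0, 2 of length 1, 4 of length 2. Total 7.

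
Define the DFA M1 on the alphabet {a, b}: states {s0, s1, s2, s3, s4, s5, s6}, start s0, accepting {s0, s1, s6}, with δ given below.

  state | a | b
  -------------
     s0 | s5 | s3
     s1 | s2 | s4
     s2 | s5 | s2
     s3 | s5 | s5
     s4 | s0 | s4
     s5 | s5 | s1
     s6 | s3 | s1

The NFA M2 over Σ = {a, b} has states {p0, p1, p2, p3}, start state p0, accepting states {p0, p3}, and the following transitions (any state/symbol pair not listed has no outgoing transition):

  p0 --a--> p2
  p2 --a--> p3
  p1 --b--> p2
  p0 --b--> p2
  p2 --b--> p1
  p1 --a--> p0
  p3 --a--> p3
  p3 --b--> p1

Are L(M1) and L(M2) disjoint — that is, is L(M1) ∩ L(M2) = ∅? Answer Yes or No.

No

The empty string ε is accepted by both M1 and M2.
Hence L(M1) ∩ L(M2) ≠ ∅.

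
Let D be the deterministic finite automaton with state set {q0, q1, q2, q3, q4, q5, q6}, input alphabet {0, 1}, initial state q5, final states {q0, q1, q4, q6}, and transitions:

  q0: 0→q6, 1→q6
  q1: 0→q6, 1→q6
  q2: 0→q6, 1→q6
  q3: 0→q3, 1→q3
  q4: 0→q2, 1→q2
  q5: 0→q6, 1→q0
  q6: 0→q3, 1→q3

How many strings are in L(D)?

The useful subgraph on states {q0, q5, q6} is acyclic, so L(D) is finite; the longest accepting path visits 3 useful states, giving maximum string length 2.
Counting accepting paths from q5 by length: 2 of length 1, 2 of length 2. Total 4.

4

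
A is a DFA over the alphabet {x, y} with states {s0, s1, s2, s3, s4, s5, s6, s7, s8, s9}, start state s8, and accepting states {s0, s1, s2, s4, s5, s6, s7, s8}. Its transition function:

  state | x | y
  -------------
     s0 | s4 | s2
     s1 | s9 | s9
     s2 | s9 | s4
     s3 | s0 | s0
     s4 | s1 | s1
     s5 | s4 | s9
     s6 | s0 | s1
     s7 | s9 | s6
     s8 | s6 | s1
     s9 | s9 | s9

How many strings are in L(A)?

12

The useful subgraph on states {s0, s1, s2, s4, s6, s8} is acyclic, so L(A) is finite; the longest accepting path visits 6 useful states, giving maximum string length 5.
Counting accepting paths from s8 by length: 1 of length 0, 2 of length 1, 2 of length 2, 2 of length 3, 3 of length 4, 2 of length 5. Total 12.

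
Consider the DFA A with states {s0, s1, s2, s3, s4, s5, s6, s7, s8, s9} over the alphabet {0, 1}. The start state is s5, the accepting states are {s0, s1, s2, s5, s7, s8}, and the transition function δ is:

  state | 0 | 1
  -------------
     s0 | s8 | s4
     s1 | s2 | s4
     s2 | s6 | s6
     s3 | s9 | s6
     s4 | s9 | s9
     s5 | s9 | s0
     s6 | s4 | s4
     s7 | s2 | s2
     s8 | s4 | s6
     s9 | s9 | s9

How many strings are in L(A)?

The useful subgraph on states {s0, s5, s8} is acyclic, so L(A) is finite; the longest accepting path visits 3 useful states, giving maximum string length 2.
Counting accepting paths from s5 by length: 1 of length 0, 1 of length 1, 1 of length 2. Total 3.

3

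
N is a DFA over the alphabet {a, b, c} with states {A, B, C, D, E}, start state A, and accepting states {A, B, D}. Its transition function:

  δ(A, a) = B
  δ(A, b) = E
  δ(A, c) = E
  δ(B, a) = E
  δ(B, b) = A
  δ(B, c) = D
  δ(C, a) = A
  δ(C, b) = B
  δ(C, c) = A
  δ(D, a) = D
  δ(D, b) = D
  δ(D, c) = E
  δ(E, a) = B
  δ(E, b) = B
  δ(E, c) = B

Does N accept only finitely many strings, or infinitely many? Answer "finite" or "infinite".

infinite

State A is reachable from the start and can reach an accepting state, and it lies on the cycle A → B → A.
Traversing that cycle any number of times yields accepted strings of unbounded length, so the language is infinite.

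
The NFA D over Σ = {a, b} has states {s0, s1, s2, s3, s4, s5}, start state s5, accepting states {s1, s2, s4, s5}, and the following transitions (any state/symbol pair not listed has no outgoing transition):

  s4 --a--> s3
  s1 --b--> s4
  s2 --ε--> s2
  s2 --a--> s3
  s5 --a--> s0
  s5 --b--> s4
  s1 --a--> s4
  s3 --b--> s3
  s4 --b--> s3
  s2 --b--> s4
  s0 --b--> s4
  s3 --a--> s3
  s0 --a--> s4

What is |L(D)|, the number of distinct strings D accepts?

The useful subgraph on states {s0, s4, s5} is acyclic, so L(D) is finite; the longest accepting path visits 3 useful states, giving maximum string length 2.
Counting accepting paths from s5 by length: 1 of length 0, 1 of length 1, 2 of length 2. Total 4.

4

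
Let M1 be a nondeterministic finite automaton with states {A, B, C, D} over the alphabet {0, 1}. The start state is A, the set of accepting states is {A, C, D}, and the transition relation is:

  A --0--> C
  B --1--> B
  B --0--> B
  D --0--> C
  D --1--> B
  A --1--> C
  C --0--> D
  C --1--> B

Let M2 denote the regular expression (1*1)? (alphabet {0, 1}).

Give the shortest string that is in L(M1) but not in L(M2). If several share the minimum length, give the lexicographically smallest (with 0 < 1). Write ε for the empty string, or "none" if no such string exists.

The string 0 is accepted by M1 but not by M2.
No shorter string lies in the difference, and 0 is the lexicographically first length-1 string in L(M1) \ L(M2).

0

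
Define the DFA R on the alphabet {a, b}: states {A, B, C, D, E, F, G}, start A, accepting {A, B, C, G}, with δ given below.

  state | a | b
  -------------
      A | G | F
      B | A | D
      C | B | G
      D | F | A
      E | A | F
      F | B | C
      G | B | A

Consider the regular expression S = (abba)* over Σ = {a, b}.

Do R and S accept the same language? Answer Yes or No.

No

The string a is accepted by R but rejected by S.
So L(R) ≠ L(S).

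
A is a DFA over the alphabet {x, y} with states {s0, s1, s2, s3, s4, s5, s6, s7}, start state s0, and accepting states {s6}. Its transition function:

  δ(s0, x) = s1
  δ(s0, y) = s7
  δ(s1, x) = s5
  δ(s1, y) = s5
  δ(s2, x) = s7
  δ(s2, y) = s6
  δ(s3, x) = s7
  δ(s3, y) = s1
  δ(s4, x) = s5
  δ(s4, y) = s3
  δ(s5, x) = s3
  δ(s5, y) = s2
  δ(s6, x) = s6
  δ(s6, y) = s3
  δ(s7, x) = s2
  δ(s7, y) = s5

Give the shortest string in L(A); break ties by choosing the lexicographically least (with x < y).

A breadth-first search from s0 reaches an accepting state first via the path s0 → s7 → s2 → s6 on input yxy.
No string of length < 3 is accepted (BFS exhausts all shorter strings without reaching an accepting state), and yxy is the lexicographically least accepting string of length 3.

yxy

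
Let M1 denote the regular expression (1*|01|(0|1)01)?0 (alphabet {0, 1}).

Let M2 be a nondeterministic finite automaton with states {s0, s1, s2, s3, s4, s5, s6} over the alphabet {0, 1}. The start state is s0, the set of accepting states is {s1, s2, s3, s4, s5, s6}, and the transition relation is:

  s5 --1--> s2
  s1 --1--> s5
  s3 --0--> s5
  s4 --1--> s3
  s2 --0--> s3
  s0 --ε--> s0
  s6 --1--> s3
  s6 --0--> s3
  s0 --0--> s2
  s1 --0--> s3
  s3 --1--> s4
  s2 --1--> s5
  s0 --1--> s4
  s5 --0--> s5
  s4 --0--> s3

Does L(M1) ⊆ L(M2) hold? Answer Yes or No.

Yes

Converting the expression M1 to a DFA (subset construction, then merging equivalent states) gives the minimal DFA with states {r0, r1, r2, r3, r4, r5, r6, r7, r8}, start state r0, accepting states {r1, r5, r8} and transitions r0: 0→r1, 1→r2; r1: 0→r3, 1→r4; r2: 0→r5, 1→r6; r3: 0→r7, 1→r4; r4: 0→r8, 1→r7; r5: 0→r7, 1→r4; r6: 0→r8, 1→r6; r7: 0→r7, 1→r7; r8: 0→r7, 1→r7.
Exploring the product automaton M1 × M2 from the start pair (r0, s0), following both machines on each input symbol, reaches 15 state pairs: (r0, s0), (r1, s2), (r2, s4), (r3, s3), (r4, s5), (r5, s3), (r6, s3), (r7, s5), (r4, s4), (r8, s5), (r7, s2), (r6, s4), (r8, s3), (r7, s3), (r7, s4).
M1 accepts in {r1, r5, r8} and M2 accepts in {s1, s2, s3, s4, s5, s6}. The reachable pairs whose M1-component is accepting are (r1, s2), (r5, s3), (r8, s5), (r8, s3); in each of them the M2-component is accepting too, so the product for L(M1) \ L(M2) (M1-component accepting, M2-component rejecting) has no reachable accepting pair and the difference is empty.
Hence every string in L(M1) is also in L(M2).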